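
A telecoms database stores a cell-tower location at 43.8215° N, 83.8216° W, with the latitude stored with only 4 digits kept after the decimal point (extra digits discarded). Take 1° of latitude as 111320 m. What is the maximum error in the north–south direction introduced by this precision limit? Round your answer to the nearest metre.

11 metres

Truncating at 4 decimal places can drop up to a full unit in the last place, so the latitude may be off by as much as 0.0001°.
Along the meridian that is 0.0001° × 111320 m/° = 11.132 m.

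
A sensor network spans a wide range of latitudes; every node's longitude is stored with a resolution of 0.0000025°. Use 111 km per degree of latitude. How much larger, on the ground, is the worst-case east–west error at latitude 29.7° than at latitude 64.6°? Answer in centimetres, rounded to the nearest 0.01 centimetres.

6.10 centimetres

With a 0.0000025° grid the true value lies within half a step, ±0.0000025°/2 = ±1.25e-06°, of the stored one.
Error at 29.7° = 1.25e-06° × 111000 × cos 29.7° ≈ 0.13875 × 0.8686 = 0.12052 m.
Error at 64.6° = 1.25e-06° × 111000 × cos 64.6° ≈ 0.13875 × 0.4289 = 0.059515 m.
So the lower-latitude error exceeds the higher by 0.12052 − 0.059515 = 0.061008 m.
That is 0.0610079 m = 6.1008 cm.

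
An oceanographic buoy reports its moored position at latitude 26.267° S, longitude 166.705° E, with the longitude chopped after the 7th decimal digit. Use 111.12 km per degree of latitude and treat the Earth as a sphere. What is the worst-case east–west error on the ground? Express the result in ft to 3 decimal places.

0.033 ft

Truncating at 7 decimal places can drop up to a full unit in the last place, so the longitude may be off by as much as 1e-07°.
Parallels shrink by cos φ, so at 26.267° a degree of longitude is 111120 × 0.8967 ≈ 99645.9 m.
So at most 1e-07° × 99645.9 ≈ 0.00996459 m east–west.
In feet: 0.00996459 m ÷ 0.3048 ≈ 0.032692 ft.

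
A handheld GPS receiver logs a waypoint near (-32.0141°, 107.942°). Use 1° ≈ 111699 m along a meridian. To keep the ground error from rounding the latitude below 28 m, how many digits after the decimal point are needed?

4

One degree of latitude covers 111699 m.
N decimal places → at most half a unit in the last place, 0.5 × 10⁻ᴺ° = 111699/2 × 10⁻ᴺ m.
Setting 55849.5 × 10⁻ᴺ ≤ 28 gives 10ᴺ ≥ 1995, i.e. N ≥ 3.30.
N = 3 would give 55.8 m (too coarse); N = 4 gives 5.58 m ≤ 28 m.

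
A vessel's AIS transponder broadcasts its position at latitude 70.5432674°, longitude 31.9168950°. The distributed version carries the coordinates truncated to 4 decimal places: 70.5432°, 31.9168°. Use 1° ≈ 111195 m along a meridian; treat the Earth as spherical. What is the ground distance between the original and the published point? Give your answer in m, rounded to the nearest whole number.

The latitude changed by +0.0000674° and the longitude by +0.0000950°.
N–S: 0.0000674° × 111195 m/° = 7.49454 m.
East–west at this latitude: 0.0000950° × 111195 × cos 70.5432° ≈ 0.0000950 × 37038.6 = 3.51867 m.
Combined displacement = (7.49454² + 3.51867²)^½ ≈ 8.27944 m.

8 m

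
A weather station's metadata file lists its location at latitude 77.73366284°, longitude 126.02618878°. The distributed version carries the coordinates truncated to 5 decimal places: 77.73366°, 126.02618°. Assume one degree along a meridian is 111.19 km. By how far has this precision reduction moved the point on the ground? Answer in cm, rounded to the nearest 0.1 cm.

Δlat = 77.73366284 − 77.73366 = +0.00000284°; Δlon = 126.02618878 − 126.02618 = +0.00000878°.
N–S: 0.00000284° × 111190 m/° = 0.31578 m.
East–west at this latitude: 0.00000878° × 111190 × cos 77.7337° ≈ 0.00000878 × 23623 = 0.20741 m.
Combined displacement = (0.31578² + 0.20741²)^½ ≈ 0.377804 m.
That is 0.377804 m = 37.78 cm.

37.8 cm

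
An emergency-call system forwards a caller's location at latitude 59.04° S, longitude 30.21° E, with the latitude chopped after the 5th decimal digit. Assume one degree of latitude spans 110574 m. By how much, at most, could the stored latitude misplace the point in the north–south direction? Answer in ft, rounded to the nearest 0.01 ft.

Truncating at 5 decimal places can drop up to a full unit in the last place, so the latitude may be off by as much as 1e-05°.
So the N–S error is at most 1e-05 × 110574 = 1.10574 m.
In feet: 1.10574 m ÷ 0.3048 ≈ 3.6278 ft.

3.63 ft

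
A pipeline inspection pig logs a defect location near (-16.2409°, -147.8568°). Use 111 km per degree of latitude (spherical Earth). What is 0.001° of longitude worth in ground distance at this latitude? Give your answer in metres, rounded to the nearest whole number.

107 metres

At 16.2409° a degree of longitude is 111000 × cos 16.2409° ≈ 106570 m, so 0.001° corresponds to 106.57 m.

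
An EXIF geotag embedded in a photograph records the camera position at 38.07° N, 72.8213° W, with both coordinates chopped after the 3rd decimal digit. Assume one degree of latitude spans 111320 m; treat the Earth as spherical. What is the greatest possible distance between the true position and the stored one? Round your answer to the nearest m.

142 m

Truncating at 3 decimal places can drop up to a full unit in the last place, so each coordinate may be off by as much as 0.001°.
Latitude error → 0.001 × 111320 = 111.32 m along the meridian.
East–west component at 38.07°: 0.001° × 111320 × cos 38.07° ≈ 0.001 × 87637.6 ≈ 87.6376 m.
Combining orthogonally: (111.32² + 87.6376²)^½ ≈ 141.677 m.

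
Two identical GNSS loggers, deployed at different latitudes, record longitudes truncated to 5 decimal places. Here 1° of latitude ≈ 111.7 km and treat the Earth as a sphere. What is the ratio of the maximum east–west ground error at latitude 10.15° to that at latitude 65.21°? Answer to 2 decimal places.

Truncating at 5 decimal places can drop up to a full unit in the last place, so the longitude may be off by as much as 1e-05°.
At 10.15°: 1e-05° × 111700 × cos 10.15° = 1e-05 × 111700 × 0.9843 ≈ 1.0995 m.
Error at 65.21° = 1e-05° × 111700 × cos 65.21° ≈ 1.117 × 0.4193 = 0.46835 m.
Ratio: 1.0995 / 0.46835 = cos 10.15° / cos 65.21° ≈ 2.3476.

2.35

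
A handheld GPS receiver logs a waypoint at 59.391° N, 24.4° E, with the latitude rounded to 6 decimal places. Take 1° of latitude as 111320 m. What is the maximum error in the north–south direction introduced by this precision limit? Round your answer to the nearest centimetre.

6 centimetres

Rounding to 6 decimal places leaves the latitude within ±5e-07° of the true value.
North–south distance: 5e-07° × 111320 m/° = 0.05566 m.
That is 0.05566 m = 5.566 cm.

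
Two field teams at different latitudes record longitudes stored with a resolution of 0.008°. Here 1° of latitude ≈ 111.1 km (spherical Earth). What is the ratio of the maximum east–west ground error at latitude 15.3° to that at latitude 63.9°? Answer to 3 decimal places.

2.192

With a 0.008° grid the true value lies within half a step, ±0.008°/2 = ±0.004°, of the stored one.
At 15.3°: 0.004° × 111100 × cos 15.3° = 0.004 × 111100 × 0.9646 ≈ 428.65 m.
At 63.9°: 0.004° × 111100 × cos 63.9° = 0.004 × 111100 × 0.4399 ≈ 195.51 m.
Ratio: 428.65 / 195.51 = cos 15.3° / cos 63.9° ≈ 2.1925.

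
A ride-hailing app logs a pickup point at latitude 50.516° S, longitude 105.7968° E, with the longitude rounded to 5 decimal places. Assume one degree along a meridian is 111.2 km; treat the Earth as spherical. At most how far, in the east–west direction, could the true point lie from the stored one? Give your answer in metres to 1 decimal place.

0.4 metres

Rounding to 5 decimal places leaves the longitude within ±5e-06° of the true value.
Parallels shrink by cos φ, so at 50.516° a degree of longitude is 111200 × 0.6359 ≈ 70707.9 m.
Maximum E–W displacement: 5e-06 × 70707.9 = 0.35354 m.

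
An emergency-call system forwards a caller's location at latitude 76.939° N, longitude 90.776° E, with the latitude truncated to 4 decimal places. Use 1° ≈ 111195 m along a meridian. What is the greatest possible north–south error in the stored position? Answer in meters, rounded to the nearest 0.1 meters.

11.1 meters

Truncating at 4 decimal places can drop up to a full unit in the last place, so the latitude may be off by as much as 0.0001°.
So the N–S error is at most 0.0001 × 111195 = 11.1195 m.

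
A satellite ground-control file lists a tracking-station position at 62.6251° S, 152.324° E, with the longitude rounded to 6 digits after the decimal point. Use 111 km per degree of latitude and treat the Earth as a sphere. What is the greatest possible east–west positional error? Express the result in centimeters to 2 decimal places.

Rounding to 6 decimal places leaves the longitude within ±5e-07° of the true value.
At latitude 62.6251° a degree of longitude spans 111000 m × cos 62.6251° = 111000 × 0.4598 ≈ 51039 m.
So at most 5e-07° × 51039 ≈ 0.0255195 m east–west.
That is 0.0255195 m = 2.5519 cm.

2.55 centimeters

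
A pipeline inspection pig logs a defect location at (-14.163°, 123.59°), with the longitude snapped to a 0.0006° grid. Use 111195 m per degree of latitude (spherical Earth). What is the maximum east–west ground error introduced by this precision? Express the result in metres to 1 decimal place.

With a 0.0006° grid the true value lies within half a step, ±0.0006°/2 = ±0.0003°, of the stored one.
Parallels shrink by cos φ, so at 14.163° a degree of longitude is 111195 × 0.9696 ≈ 107815 m.
East–west error: 0.0003° × 107815 m/° ≈ 32.3445 m.

32.3 metres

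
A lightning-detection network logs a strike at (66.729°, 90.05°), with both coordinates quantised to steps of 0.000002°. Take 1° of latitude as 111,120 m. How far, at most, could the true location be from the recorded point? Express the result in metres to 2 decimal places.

0.12 metres

With a 0.000002° grid the true value lies within half a step, ±0.000002°/2 = ±1e-06°, of the stored one.
N–S: 1e-06° × 111120 m/° = 0.11112 m.
Longitude error → 1e-06 × 111120 × cos 66.729° = 1e-06 × 111120 × 0.3951 ≈ 0.0439014 m.
Worst case both components are at the extreme and orthogonal: √(0.11112² + 0.0439014²) ≈ 0.119478 m.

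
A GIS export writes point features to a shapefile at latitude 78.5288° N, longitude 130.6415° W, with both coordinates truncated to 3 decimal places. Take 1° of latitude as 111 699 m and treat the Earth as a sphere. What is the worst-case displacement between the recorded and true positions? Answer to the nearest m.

Truncating at 3 decimal places can drop up to a full unit in the last place, so each coordinate may be off by as much as 0.001°.
N–S: 0.001° × 111699 m/° = 111.699 m.
E–W at 78.5288°: 0.001° × 111699 × cos 78.5288° = 0.001 × 111699 × 0.1989 ≈ 22.2142 m.
Combining orthogonally: (111.699² + 22.2142²)^½ ≈ 113.887 m.

114 m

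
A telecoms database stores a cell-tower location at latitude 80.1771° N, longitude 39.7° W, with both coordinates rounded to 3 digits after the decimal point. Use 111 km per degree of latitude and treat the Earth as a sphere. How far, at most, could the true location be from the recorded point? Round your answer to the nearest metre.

56 metres

Rounding to 3 decimal places leaves each coordinate within ±0.0005° of the true value.
Latitude error → 0.0005 × 111000 = 55.5 m along the meridian.
Longitude error → 0.0005 × 111000 × cos 80.1771° = 0.0005 × 111000 × 0.1706 ≈ 9.46849 m.
Worst case both components are at the extreme and orthogonal: √(55.5² + 9.46849²) ≈ 56.3019 m.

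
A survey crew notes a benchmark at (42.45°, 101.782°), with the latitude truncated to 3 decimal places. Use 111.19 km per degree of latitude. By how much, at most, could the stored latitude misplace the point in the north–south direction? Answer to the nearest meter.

Truncating at 3 decimal places can drop up to a full unit in the last place, so the latitude may be off by as much as 0.001°.
North–south distance: 0.001° × 111190 m/° = 111.19 m.

111 meters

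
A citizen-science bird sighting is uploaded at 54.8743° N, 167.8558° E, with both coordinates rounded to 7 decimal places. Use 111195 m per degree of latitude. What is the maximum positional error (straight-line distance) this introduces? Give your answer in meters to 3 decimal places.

0.006 meters

Rounding to 7 decimal places leaves each coordinate within ±5e-08° of the true value.
Latitude error → 5e-08 × 111195 = 0.00555975 m along the meridian.
E–W at 54.8743°: 5e-08° × 111195 × cos 54.8743° = 5e-08 × 111195 × 0.5754 ≈ 0.00319893 m.
Worst case both components are at the extreme and orthogonal: √(0.00555975² + 0.00319893²) ≈ 0.00641435 m.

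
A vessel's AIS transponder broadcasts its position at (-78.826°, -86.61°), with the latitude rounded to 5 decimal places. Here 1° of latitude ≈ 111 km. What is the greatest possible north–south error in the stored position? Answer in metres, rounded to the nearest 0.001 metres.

Rounding to 5 decimal places leaves the latitude within ±5e-06° of the true value.
So the N–S error is at most 5e-06 × 111000 = 0.555 m.

0.555 metres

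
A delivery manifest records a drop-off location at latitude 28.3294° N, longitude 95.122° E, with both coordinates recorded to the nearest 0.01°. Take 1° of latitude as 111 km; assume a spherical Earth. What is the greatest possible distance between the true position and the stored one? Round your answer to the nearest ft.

Rounding to 2 decimal places leaves each coordinate within ±0.005° of the true value.
N–S: 0.005° × 111000 m/° = 555 m.
Longitude error → 0.005 × 111000 × cos 28.3294° = 0.005 × 111000 × 0.8802 ≈ 488.53 m.
The two errors are perpendicular, so the maximum displacement is √(555² + 488.53²) ≈ 739.382 m.
Converting: 739.382 m × 3.2808 ft/m ≈ 2425.8 ft.

2426 ft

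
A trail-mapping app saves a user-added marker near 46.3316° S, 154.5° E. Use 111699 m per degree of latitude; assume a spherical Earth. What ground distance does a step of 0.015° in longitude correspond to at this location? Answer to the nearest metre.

1157 metres

One degree of longitude here spans 111699 × cos 46.3316° = 111699 × 0.6905 ≈ 77126.3 m; 0.015° of that is 1156.89 m.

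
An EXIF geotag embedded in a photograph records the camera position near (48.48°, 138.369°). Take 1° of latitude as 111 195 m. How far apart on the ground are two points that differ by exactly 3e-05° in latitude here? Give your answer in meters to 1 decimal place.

3.3 meters

3e-05° × 111195 m/° = 3.33585 m.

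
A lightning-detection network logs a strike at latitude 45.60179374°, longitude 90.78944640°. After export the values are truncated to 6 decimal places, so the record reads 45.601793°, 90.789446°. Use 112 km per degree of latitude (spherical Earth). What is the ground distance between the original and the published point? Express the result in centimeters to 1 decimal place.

8.9 centimeters

The latitude changed by +0.00000074° and the longitude by +0.00000040°.
North–south shift: 0.00000074 × 112000 = 0.08288 m.
E–W at 45.6018°: 0.00000040° × 112000 × cos 45.6018° = 0.00000040 × 112000 × 0.6996 ≈ 0.0313439 m.
Distance: √(0.08288² + 0.0313439²) ≈ 0.0886089 m.
That is 0.0886089 m = 8.8609 cm.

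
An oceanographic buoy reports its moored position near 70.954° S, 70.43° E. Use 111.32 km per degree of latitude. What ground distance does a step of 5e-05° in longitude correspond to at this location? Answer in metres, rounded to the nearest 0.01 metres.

One degree of longitude here spans 111320 × cos 70.954° = 111320 × 0.3263 ≈ 36326.7 m; 5e-05° of that is 1.81634 m.

1.82 metres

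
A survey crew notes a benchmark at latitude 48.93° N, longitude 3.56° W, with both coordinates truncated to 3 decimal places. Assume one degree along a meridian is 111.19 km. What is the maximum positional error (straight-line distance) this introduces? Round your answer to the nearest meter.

Truncating at 3 decimal places can drop up to a full unit in the last place, so each coordinate may be off by as much as 0.001°.
Latitude error → 0.001 × 111190 = 111.19 m along the meridian.
Longitude error → 0.001 × 111190 × cos 48.93° = 0.001 × 111190 × 0.6570 ≈ 73.0497 m.
Combining orthogonally: (111.19² + 73.0497²)^½ ≈ 133.039 m.

133 meters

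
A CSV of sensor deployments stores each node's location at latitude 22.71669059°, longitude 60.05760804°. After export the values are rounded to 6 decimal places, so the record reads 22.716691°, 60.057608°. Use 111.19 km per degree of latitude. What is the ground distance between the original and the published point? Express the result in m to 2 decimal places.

0.05 m

The latitude changed by -0.00000041° and the longitude by +0.00000004°.
N–S: -0.00000041° × 111190 m/° = -0.0455879 m.
E–W at 22.7167°: 0.00000004° × 111190 × cos 22.7167° = 0.00000004 × 111190 × 0.9224 ≈ 0.00410258 m.
Combined displacement = (0.0455879² + 0.00410258²)^½ ≈ 0.0457721 m.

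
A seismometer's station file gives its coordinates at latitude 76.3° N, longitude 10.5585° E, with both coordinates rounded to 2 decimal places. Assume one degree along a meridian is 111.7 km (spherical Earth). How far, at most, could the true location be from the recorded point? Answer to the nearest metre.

Rounding to 2 decimal places leaves each coordinate within ±0.005° of the true value.
North–south component: 0.005° × 111700 = 558.5 m.
E–W at 76.3°: 0.005° × 111700 × cos 76.3° = 0.005 × 111700 × 0.2368 ≈ 132.274 m.
Worst case both components are at the extreme and orthogonal: √(558.5² + 132.274²) ≈ 573.95 m.

574 metres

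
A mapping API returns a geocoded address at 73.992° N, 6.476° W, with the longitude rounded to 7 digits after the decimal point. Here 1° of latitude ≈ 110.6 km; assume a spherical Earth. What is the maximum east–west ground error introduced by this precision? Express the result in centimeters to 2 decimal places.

Rounding to 7 decimal places leaves the longitude within ±5e-08° of the true value.
Parallels shrink by cos φ, so at 73.992° a degree of longitude is 110600 × 0.2758 ≈ 30500.3 m.
East–west error: 5e-08° × 30500.3 m/° ≈ 0.00152502 m.
That is 0.00152502 m = 0.1525 cm.

0.15 centimeters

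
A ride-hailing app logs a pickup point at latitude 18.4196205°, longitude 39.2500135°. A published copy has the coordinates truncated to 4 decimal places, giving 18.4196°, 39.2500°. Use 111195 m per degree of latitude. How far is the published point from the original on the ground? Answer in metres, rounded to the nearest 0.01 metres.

The latitude changed by +0.0000205° and the longitude by +0.0000135°.
North–south shift: 0.0000205 × 111195 = 2.2795 m.
E–W at 18.4196°: 0.0000135° × 111195 × cos 18.4196° = 0.0000135 × 111195 × 0.9488 ≈ 1.42423 m.
Distance: √(2.2795² + 1.42423²) ≈ 2.68785 m.

2.69 metres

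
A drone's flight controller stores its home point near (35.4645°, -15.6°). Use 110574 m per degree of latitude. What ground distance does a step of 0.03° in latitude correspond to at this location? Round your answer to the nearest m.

3317 m

Along a meridian 0.03° is 0.03 × 110574 = 3317.22 m.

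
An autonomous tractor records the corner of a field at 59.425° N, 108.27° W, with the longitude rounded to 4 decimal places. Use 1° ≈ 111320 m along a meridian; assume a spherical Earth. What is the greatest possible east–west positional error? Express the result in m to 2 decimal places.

Rounding to 4 decimal places leaves the longitude within ±5e-05° of the true value.
One degree of longitude at 59.425° is 111320 × cos 59.425° ≈ 111320 × 0.5087 = 56624.7 m.
Maximum E–W displacement: 5e-05 × 56624.7 = 2.83123 m.

2.83 m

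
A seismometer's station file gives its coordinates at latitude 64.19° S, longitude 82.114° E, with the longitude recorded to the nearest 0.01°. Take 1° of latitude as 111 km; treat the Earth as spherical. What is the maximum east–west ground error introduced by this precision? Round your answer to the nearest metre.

242 metres

Rounding to 2 decimal places leaves the longitude within ±0.005° of the true value.
One degree of longitude at 64.19° is 111000 × cos 64.19° ≈ 111000 × 0.4354 = 48328.1 m.
East–west error: 0.005° × 48328.1 m/° ≈ 241.64 m.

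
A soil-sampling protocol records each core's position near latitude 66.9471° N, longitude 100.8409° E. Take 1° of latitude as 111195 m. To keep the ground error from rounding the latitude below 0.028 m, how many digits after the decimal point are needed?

One degree of latitude covers 111195 m.
With N decimal places the half-ulp bound is 0.5·10⁻ᴺ°, or 0.5·10⁻ᴺ × 111195 m on the ground.
Setting 55597.5 × 10⁻ᴺ ≤ 0.028 gives 10ᴺ ≥ 1.986e+06, i.e. N ≥ 6.30.
So 7 decimal places suffice (0.00556 m); 6 would allow up to 0.0556 m.

7 decimal places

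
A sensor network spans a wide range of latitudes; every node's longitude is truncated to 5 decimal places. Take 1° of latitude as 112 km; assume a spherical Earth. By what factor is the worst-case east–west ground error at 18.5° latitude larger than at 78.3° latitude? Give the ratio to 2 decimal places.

4.68

Truncating at 5 decimal places can drop up to a full unit in the last place, so the longitude may be off by as much as 1e-05°.
Error at 18.5° = 1e-05° × 112000 × cos 18.5° ≈ 1.12 × 0.9483 = 1.0621 m.
At 78.3°: 1e-05° × 112000 × cos 78.3° = 1e-05 × 112000 × 0.2028 ≈ 0.22712 m.
The ratio reduces to cos 18.5° / cos 78.3° = 0.9483/0.2028 ≈ 4.6764.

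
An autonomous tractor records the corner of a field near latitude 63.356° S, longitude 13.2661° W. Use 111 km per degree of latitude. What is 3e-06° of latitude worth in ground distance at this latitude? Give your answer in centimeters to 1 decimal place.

33.3 centimeters

Along a meridian 3e-06° is 3e-06 × 111000 = 0.333 m.
That is 0.333 m = 33.3 cm.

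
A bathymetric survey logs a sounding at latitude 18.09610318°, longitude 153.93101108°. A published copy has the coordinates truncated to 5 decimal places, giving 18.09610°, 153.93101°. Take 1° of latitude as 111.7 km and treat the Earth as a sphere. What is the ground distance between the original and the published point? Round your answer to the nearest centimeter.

37 centimeters

Δlat = 18.09610318 − 18.09610 = +0.00000318°; Δlon = 153.93101108 − 153.93101 = +0.00000108°.
North–south shift: 0.00000318 × 111700 = 0.355206 m.
East–west at this latitude: 0.00000108° × 111700 × cos 18.0961° ≈ 0.00000108 × 106175 = 0.114669 m.
Combined displacement = (0.355206² + 0.114669²)^½ ≈ 0.373256 m.
That is 0.373256 m = 37.326 cm.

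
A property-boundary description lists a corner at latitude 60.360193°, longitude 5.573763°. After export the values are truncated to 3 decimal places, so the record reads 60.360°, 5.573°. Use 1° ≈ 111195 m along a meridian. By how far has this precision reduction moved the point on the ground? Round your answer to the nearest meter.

47 meters

The latitude changed by +0.000193° and the longitude by +0.000763°.
N–S: 0.000193° × 111195 m/° = 21.4606 m.
East–west at this latitude: 0.000763° × 111195 × cos 60.36° ≈ 0.000763 × 54991.4 = 41.9584 m.
Distance: √(21.4606² + 41.9584²) ≈ 47.1282 m.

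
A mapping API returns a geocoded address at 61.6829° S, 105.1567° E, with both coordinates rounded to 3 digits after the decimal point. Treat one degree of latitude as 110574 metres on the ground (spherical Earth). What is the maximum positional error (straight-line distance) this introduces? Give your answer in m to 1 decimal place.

61.2 m

Rounding to 3 decimal places leaves each coordinate within ±0.0005° of the true value.
Latitude error → 0.0005 × 110574 = 55.287 m along the meridian.
Longitude error → 0.0005 × 110574 × cos 61.6829° = 0.0005 × 110574 × 0.4744 ≈ 26.2254 m.
Combining orthogonally: (55.287² + 26.2254²)^½ ≈ 61.1917 m.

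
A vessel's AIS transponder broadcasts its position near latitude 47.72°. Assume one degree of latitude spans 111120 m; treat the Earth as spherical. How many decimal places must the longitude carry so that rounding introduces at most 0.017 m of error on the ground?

At 47.72° one degree of longitude covers 111120 × cos 47.72° ≈ 111120 × 0.6728 ≈ 74756.5 m.
With N decimal places the half-ulp bound is 0.5·10⁻ᴺ°, or 0.5·10⁻ᴺ × 74756.5 m on the ground.
Setting 37378.2 × 10⁻ᴺ ≤ 0.017 gives 10ᴺ ≥ 2.199e+06, i.e. N ≥ 6.34.
So 7 decimal places suffice (0.00374 m); 6 would allow up to 0.0374 m.

7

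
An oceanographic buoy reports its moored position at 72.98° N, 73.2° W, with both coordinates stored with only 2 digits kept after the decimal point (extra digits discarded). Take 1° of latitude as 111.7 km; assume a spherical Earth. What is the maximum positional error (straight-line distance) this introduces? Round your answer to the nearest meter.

Truncating at 2 decimal places can drop up to a full unit in the last place, so each coordinate may be off by as much as 0.01°.
Latitude error → 0.01 × 111700 = 1117 m along the meridian.
East–west component at 72.98°: 0.01° × 111700 × cos 72.98° ≈ 0.01 × 32695.2 ≈ 326.952 m.
Worst case both components are at the extreme and orthogonal: √(1117² + 326.952²) ≈ 1163.87 m.

1164 meters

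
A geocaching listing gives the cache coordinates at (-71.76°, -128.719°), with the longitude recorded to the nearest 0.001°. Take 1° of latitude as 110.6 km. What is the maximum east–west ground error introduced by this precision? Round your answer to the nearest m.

17 m

Rounding to 3 decimal places leaves the longitude within ±0.0005° of the true value.
One degree of longitude at 71.76° is 110600 × cos 71.76° ≈ 110600 × 0.3130 = 34617.6 m.
Maximum E–W displacement: 0.0005 × 34617.6 = 17.3088 m.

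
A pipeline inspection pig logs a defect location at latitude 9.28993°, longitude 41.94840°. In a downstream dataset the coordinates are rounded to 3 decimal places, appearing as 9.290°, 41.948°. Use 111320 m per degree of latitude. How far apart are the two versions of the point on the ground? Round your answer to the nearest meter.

45 meters

Δlat = 9.28993 − 9.290 = -0.00007°; Δlon = 41.94840 − 41.948 = +0.00040°.
North–south shift: -0.00007 × 111320 = -7.7924 m.
East–west at this latitude: 0.00040° × 111320 × cos 9.29° ≈ 0.00040 × 109860 = 43.944 m.
Distance: √(7.7924² + 43.944²) ≈ 44.6295 m.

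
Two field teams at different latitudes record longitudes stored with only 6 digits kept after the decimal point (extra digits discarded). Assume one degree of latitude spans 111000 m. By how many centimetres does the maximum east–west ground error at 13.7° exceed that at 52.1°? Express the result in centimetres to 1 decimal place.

Truncating at 6 decimal places can drop up to a full unit in the last place, so the longitude may be off by as much as 1e-06°.
At 13.7°: 1e-06° × 111000 × cos 13.7° = 1e-06 × 111000 × 0.9715 ≈ 0.10784 m.
Error at 52.1° = 1e-06° × 111000 × cos 52.1° ≈ 0.111 × 0.6143 = 0.068186 m.
Difference: 0.10784 − 0.068186 = 0.039656 m.
That is 0.0396563 m = 3.9656 cm.

4.0 centimetres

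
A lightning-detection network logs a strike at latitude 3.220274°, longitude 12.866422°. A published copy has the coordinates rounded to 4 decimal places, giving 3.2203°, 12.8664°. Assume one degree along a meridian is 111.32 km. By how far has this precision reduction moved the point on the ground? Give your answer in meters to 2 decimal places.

3.79 meters

The latitude changed by -0.000026° and the longitude by +0.000022°.
North–south shift: -0.000026 × 111320 = -2.89432 m.
East–west at this latitude: 0.000022° × 111320 × cos 3.2203° ≈ 0.000022 × 111144 = 2.44517 m.
Distance: √(2.89432² + 2.44517²) ≈ 3.78893 m.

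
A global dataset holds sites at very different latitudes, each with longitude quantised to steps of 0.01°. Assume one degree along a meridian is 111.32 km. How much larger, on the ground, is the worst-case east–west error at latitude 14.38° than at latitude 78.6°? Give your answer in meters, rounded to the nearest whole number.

With a 0.01° grid the true value lies within half a step, ±0.01°/2 = ±0.005°, of the stored one.
Error at 14.38° = 0.005° × 111320 × cos 14.38° ≈ 556.6 × 0.9687 = 539.16 m.
At 78.6°: 0.005° × 111320 × cos 78.6° = 0.005 × 111320 × 0.1977 ≈ 110.02 m.
So the lower-latitude error exceeds the higher by 539.16 − 110.02 = 429.15 m.

429 meters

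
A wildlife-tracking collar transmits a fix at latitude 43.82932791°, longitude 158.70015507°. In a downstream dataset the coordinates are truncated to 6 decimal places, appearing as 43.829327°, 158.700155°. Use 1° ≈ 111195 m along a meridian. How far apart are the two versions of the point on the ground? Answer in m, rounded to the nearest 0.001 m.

Δlat = 43.82932791 − 43.829327 = +0.00000091°; Δlon = 158.70015507 − 158.700155 = +0.00000007°.
N–S: 0.00000091° × 111195 m/° = 0.101187 m.
E–W at 43.8293°: 0.00000007° × 111195 × cos 43.8293° = 0.00000007 × 111195 × 0.7214 ≈ 0.00561517 m.
Distance: √(0.101187² + 0.00561517²) ≈ 0.101343 m.

0.101 m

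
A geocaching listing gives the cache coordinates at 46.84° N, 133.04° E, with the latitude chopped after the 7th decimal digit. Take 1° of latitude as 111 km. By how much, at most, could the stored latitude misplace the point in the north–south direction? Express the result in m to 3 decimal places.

Truncating at 7 decimal places can drop up to a full unit in the last place, so the latitude may be off by as much as 1e-07°.
So the N–S error is at most 1e-07 × 111000 = 0.0111 m.

0.011 m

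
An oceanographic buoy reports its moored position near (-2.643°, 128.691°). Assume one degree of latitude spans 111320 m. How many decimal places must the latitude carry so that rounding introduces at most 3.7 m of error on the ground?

5

One degree of latitude covers 111320 m.
With N decimal places the half-ulp bound is 0.5·10⁻ᴺ°, or 0.5·10⁻ᴺ × 111320 m on the ground.
Need 0.5 × 111320 × 10⁻ᴺ ≤ 3.7 → 10⁻ᴺ ≤ 6.648e-05, so N ≥ 4.18.
So 5 decimal places suffice (0.557 m); 4 would allow up to 5.57 m.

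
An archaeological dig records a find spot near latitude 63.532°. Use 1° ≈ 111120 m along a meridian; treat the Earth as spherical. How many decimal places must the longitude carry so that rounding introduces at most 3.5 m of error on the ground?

At 63.532° one degree of longitude covers 111120 × cos 63.532° ≈ 111120 × 0.4457 ≈ 49526 m.
Rounding to N decimal places gives at most 0.5 × 10⁻ᴺ degrees of error, i.e. 0.5 × 10⁻ᴺ × 49526 m.
Setting 24763 × 10⁻ᴺ ≤ 3.5 gives 10ᴺ ≥ 7075, i.e. N ≥ 3.85.
So 4 decimal places suffice (2.48 m); 3 would allow up to 24.8 m.

4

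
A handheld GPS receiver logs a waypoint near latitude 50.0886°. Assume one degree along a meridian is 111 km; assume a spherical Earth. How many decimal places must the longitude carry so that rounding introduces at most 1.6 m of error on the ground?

5

At 50.0886° one degree of longitude covers 111000 × cos 50.0886° ≈ 111000 × 0.6416 ≈ 71217.9 m.
N decimal places → at most half a unit in the last place, 0.5 × 10⁻ᴺ° = 71217.9/2 × 10⁻ᴺ m.
Setting 35608.9 × 10⁻ᴺ ≤ 1.6 gives 10ᴺ ≥ 2.226e+04, i.e. N ≥ 4.35.
N = 4 would give 3.56 m (too coarse); N = 5 gives 0.356 m ≤ 1.6 m.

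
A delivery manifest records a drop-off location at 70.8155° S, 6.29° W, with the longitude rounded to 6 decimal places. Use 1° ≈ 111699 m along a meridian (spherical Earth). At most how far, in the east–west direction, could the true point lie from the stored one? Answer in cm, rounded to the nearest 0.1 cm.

Rounding to 6 decimal places leaves the longitude within ±5e-07° of the true value.
One degree of longitude at 70.8155° is 111699 × cos 70.8155° ≈ 111699 × 0.3286 = 36705.5 m.
East–west error: 5e-07° × 36705.5 m/° ≈ 0.0183528 m.
That is 0.0183528 m = 1.8353 cm.

1.8 cm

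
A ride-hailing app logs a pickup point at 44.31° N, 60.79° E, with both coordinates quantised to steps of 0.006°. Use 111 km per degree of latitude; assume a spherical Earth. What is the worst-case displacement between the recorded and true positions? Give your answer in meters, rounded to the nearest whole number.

With a 0.006° grid the true value lies within half a step, ±0.006°/2 = ±0.003°, of the stored one.
North–south component: 0.003° × 111000 = 333 m.
East–west component at 44.31°: 0.003° × 111000 × cos 44.31° ≈ 0.003 × 79428.4 ≈ 238.285 m.
Combining orthogonally: (333² + 238.285²)^½ ≈ 409.474 m.

409 meters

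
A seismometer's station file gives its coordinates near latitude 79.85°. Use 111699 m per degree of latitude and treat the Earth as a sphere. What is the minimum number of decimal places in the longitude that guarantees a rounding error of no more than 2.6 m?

At 79.85° one degree of longitude covers 111699 × cos 79.85° ≈ 111699 × 0.1762 ≈ 19684.2 m.
With N decimal places the half-ulp bound is 0.5·10⁻ᴺ°, or 0.5·10⁻ᴺ × 19684.2 m on the ground.
Setting 9842.12 × 10⁻ᴺ ≤ 2.6 gives 10ᴺ ≥ 3785, i.e. N ≥ 3.58.
At 3 places the error can reach 9.84 m, but 4 places keeps it to 0.984 m.

4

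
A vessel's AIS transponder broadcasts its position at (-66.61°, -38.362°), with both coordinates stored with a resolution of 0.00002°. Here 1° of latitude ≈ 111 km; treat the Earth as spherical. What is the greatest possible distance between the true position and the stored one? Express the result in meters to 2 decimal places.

With a 0.00002° grid the true value lies within half a step, ±0.00002°/2 = ±1e-05°, of the stored one.
N–S: 1e-05° × 111000 m/° = 1.11 m.
Longitude error → 1e-05 × 111000 × cos 66.61° = 1e-05 × 111000 × 0.3970 ≈ 0.440656 m.
Combining orthogonally: (1.11² + 0.440656²)^½ ≈ 1.19427 m.

1.19 meters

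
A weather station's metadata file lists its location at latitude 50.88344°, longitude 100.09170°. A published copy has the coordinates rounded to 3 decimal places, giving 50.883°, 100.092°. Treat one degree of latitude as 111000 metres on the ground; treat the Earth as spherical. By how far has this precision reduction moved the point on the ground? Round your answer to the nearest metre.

Δlat = 50.88344 − 50.883 = +0.00044°; Δlon = 100.09170 − 100.092 = -0.00030°.
North–south shift: 0.00044 × 111000 = 48.84 m.
E–W at 50.883°: -0.00030° × 111000 × cos 50.883° = -0.00030 × 111000 × 0.6309 ≈ -21.0092 m.
Distance: √(48.84² + 21.0092²) ≈ 53.167 m.

53 metres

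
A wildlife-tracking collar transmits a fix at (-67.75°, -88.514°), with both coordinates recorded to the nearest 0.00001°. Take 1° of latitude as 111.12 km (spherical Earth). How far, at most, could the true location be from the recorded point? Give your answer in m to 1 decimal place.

0.6 m

Rounding to 5 decimal places leaves each coordinate within ±5e-06° of the true value.
North–south component: 5e-06° × 111120 = 0.5556 m.
East–west component at 67.75°: 5e-06° × 111120 × cos 67.75° ≈ 5e-06 × 42075.4 ≈ 0.210377 m.
Combining orthogonally: (0.5556² + 0.210377²)^½ ≈ 0.594096 m.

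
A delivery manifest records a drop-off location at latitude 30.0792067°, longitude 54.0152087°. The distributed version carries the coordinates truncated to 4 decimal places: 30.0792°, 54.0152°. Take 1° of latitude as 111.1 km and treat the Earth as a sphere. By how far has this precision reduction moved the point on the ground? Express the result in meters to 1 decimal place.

Δlat = 30.0792067 − 30.0792 = +0.0000067°; Δlon = 54.0152087 − 54.0152 = +0.0000087°.
North–south shift: 0.0000067 × 111100 = 0.74437 m.
East–west at this latitude: 0.0000087° × 111100 × cos 30.0792° ≈ 0.0000087 × 96138.5 = 0.836405 m.
Distance: √(0.74437² + 0.836405²) ≈ 1.11967 m.

1.1 meters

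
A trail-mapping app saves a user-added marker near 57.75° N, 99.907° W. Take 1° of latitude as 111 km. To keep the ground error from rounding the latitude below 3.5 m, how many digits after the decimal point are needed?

One degree of latitude covers 111000 m.
N decimal places → at most half a unit in the last place, 0.5 × 10⁻ᴺ° = 111000/2 × 10⁻ᴺ m.
Need 0.5 × 111000 × 10⁻ᴺ ≤ 3.5 → 10⁻ᴺ ≤ 6.306e-05, so N ≥ 4.20.
N = 4 would give 5.55 m (too coarse); N = 5 gives 0.555 m ≤ 3.5 m.

5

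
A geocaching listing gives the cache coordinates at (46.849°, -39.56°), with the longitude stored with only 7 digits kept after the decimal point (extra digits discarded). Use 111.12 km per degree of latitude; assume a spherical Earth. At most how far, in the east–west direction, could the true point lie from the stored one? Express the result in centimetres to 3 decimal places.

Truncating at 7 decimal places can drop up to a full unit in the last place, so the longitude may be off by as much as 1e-07°.
Parallels shrink by cos φ, so at 46.849° a degree of longitude is 111120 × 0.6839 ≈ 75997.6 m.
So at most 1e-07° × 75997.6 ≈ 0.00759976 m east–west.
That is 0.00759976 m = 0.75998 cm.

0.760 centimetres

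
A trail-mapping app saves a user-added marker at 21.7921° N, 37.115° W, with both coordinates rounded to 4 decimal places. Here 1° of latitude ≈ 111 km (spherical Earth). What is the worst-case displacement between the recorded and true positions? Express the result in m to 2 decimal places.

Rounding to 4 decimal places leaves each coordinate within ±5e-05° of the true value.
N–S: 5e-05° × 111000 m/° = 5.55 m.
East–west component at 21.7921°: 5e-05° × 111000 × cos 21.7921° ≈ 5e-05 × 103068 ≈ 5.15338 m.
The two errors are perpendicular, so the maximum displacement is √(5.55² + 5.15338²) ≈ 7.57363 m.

7.57 m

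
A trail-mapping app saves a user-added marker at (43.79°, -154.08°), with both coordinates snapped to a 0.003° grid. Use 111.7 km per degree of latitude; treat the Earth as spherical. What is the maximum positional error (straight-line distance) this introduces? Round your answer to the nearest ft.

With a 0.003° grid the true value lies within half a step, ±0.003°/2 = ±0.0015°, of the stored one.
N–S: 0.0015° × 111700 m/° = 167.55 m.
East–west component at 43.79°: 0.0015° × 111700 × cos 43.79° ≈ 0.0015 × 80634.1 ≈ 120.951 m.
The two errors are perpendicular, so the maximum displacement is √(167.55² + 120.951²) ≈ 206.645 m.
Converting: 206.645 m × 3.2808 ft/m ≈ 677.97 ft.

678 ft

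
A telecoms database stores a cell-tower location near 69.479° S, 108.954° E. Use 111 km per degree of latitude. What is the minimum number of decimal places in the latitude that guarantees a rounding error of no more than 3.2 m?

One degree of latitude covers 111000 m.
N decimal places → at most half a unit in the last place, 0.5 × 10⁻ᴺ° = 111000/2 × 10⁻ᴺ m.
Setting 55500 × 10⁻ᴺ ≤ 3.2 gives 10ᴺ ≥ 1.734e+04, i.e. N ≥ 4.24.
N = 4 would give 5.55 m (too coarse); N = 5 gives 0.555 m ≤ 3.2 m.

5 decimal places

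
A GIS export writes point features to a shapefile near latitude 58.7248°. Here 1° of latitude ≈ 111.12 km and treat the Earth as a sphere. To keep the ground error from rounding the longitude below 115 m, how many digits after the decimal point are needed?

At 58.7248° one degree of longitude covers 111120 × cos 58.7248° ≈ 111120 × 0.5191 ≈ 57687.9 m.
N decimal places → at most half a unit in the last place, 0.5 × 10⁻ᴺ° = 57687.9/2 × 10⁻ᴺ m.
Setting 28843.9 × 10⁻ᴺ ≤ 115 gives 10ᴺ ≥ 250.8, i.e. N ≥ 2.40.
N = 2 would give 288 m (too coarse); N = 3 gives 28.8 m ≤ 115 m.

3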